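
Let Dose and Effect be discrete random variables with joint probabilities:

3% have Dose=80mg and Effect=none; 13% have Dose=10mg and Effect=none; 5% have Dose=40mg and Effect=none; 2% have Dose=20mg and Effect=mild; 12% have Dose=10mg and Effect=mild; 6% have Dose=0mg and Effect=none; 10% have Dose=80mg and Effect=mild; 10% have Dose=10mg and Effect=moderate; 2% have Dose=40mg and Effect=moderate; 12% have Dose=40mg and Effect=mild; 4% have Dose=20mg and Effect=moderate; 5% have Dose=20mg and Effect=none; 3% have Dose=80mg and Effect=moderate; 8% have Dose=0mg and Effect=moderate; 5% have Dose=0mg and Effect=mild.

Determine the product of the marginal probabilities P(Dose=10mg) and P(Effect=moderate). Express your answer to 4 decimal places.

0.0945

P(Dose=10mg) = 0.13 + 0.12 + 0.10 = 0.35.
P(Effect=moderate) = 0.08 + 0.10 + 0.04 + 0.02 + 0.03 = 0.27.
Product: 0.35 × 0.27 = 0.0945.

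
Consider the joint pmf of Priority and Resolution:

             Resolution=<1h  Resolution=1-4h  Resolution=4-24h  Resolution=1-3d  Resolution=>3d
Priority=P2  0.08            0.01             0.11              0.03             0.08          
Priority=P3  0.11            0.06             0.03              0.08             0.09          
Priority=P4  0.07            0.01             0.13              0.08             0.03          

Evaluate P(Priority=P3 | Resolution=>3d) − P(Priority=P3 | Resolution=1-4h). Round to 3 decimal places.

-0.300

P(Resolution=>3d) = 0.08 + 0.09 + 0.03 = 0.20; P(Priority=P3 | Resolution=>3d) = 0.09/0.20 = 0.4500.
P(Resolution=1-4h) = 0.01 + 0.06 + 0.01 = 0.08; P(Priority=P3 | Resolution=1-4h) = 0.06/0.08 = 0.7500.
Difference = -0.300.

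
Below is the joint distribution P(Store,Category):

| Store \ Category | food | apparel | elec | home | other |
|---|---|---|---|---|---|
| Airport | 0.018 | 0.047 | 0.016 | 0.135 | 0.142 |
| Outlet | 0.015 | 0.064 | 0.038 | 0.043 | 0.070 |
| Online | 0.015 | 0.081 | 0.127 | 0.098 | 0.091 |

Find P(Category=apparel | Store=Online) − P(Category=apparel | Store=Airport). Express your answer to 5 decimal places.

0.06532

P(Store=Online) = 0.015 + 0.081 + 0.127 + 0.098 + 0.091 = 0.412; P(Category=apparel | Store=Online) = 0.081/0.412 = 0.196602.
P(Store=Airport) = 0.018 + 0.047 + 0.016 + 0.135 + 0.142 = 0.358; P(Category=apparel | Store=Airport) = 0.047/0.358 = 0.131285.
Difference = 0.06532.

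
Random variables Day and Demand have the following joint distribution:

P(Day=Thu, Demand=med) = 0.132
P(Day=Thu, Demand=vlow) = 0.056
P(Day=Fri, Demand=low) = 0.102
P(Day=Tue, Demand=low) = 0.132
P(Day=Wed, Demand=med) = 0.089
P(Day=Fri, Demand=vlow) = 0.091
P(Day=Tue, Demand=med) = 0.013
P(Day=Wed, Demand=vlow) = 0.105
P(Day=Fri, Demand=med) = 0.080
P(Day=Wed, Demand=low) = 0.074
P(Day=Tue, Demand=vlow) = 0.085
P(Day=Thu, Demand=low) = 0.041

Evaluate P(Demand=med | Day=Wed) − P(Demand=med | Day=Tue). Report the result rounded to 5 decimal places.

0.27557

P(Day=Wed) = 0.105 + 0.074 + 0.089 = 0.268; P(Demand=med | Day=Wed) = 0.089/0.268 = 0.332090.
P(Day=Tue) = 0.085 + 0.132 + 0.013 = 0.230; P(Demand=med | Day=Tue) = 0.013/0.230 = 0.056522.
Difference = 0.27557.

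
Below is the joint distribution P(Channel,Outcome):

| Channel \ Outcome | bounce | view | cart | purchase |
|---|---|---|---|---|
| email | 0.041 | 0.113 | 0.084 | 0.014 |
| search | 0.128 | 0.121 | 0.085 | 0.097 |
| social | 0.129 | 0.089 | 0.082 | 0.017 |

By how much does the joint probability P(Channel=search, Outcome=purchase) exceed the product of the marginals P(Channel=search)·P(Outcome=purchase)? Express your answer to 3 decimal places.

0.042

P(Channel=search) = 0.128 + 0.121 + 0.085 + 0.097 = 0.431.
P(Outcome=purchase) = 0.014 + 0.097 + 0.017 = 0.128.
P(Channel=search, Outcome=purchase) − P(Channel=search)P(Outcome=purchase) = 0.097 − 0.431×0.128 = 0.042.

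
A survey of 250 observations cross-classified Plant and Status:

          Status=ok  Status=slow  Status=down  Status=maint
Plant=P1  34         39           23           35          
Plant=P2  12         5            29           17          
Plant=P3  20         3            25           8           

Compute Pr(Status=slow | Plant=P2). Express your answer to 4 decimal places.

Total with Plant=P2: 12 + 5 + 29 + 17 = 63.
P(Status=slow | Plant=P2) = 5/63 = 0.0794.

0.0794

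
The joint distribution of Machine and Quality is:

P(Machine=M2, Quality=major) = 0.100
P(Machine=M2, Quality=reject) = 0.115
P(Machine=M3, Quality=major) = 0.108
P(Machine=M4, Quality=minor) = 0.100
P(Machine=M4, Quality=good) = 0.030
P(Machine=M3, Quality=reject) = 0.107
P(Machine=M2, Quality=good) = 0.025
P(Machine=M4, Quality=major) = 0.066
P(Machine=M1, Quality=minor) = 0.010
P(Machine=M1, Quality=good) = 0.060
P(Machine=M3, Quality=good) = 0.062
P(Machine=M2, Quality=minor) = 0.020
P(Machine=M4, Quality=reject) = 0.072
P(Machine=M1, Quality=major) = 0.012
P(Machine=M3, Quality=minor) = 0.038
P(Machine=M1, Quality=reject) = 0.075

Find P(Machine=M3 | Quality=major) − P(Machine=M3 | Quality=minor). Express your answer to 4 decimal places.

0.1514

P(Quality=major) = 0.012 + 0.100 + 0.108 + 0.066 = 0.286; P(Machine=M3 | Quality=major) = 0.108/0.286 = 0.37762.
P(Quality=minor) = 0.010 + 0.020 + 0.038 + 0.100 = 0.168; P(Machine=M3 | Quality=minor) = 0.038/0.168 = 0.22619.
Difference = 0.1514.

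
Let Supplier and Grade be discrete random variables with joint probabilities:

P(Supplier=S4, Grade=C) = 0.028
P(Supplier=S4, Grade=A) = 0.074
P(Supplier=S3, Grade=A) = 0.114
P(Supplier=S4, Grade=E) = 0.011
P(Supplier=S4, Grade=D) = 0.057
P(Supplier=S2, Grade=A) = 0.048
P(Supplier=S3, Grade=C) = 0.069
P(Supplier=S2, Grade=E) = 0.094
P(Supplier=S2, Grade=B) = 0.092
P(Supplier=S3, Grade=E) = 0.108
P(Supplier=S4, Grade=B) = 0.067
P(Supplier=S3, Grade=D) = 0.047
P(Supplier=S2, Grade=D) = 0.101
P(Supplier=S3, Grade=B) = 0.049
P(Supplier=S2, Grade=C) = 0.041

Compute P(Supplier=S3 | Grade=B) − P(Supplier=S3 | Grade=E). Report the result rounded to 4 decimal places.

P(Grade=B) = 0.092 + 0.049 + 0.067 = 0.208; P(Supplier=S3 | Grade=B) = 0.049/0.208 = 0.23558.
P(Grade=E) = 0.094 + 0.108 + 0.011 = 0.213; P(Supplier=S3 | Grade=E) = 0.108/0.213 = 0.50704.
Difference = -0.2715.

-0.2715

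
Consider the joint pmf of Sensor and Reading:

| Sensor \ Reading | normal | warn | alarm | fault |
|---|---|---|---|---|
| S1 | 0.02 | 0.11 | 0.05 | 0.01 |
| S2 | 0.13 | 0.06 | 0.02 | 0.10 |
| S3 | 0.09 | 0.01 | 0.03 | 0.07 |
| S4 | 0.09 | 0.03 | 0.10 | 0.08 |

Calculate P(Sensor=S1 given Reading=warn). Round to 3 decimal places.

0.524

P(Reading=warn) = 0.11 + 0.06 + 0.01 + 0.03 = 0.21.
P(Sensor=S1 | Reading=warn) = 0.11/0.21 = 0.524.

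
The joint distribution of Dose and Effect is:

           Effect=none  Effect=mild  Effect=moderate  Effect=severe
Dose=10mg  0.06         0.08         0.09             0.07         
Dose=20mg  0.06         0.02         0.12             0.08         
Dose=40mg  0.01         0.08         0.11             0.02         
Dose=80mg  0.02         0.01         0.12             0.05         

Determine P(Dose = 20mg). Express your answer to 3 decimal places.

0.280

P(Dose=20mg) = 0.06 + 0.02 + 0.12 + 0.08 = 0.28.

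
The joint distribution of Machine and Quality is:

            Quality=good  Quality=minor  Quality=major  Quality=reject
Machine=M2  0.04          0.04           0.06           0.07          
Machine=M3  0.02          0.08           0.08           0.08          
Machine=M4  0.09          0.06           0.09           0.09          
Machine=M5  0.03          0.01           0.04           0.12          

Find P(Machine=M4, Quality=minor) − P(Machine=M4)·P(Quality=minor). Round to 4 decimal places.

-0.0027

P(Machine=M4) = 0.09 + 0.06 + 0.09 + 0.09 = 0.33.
P(Quality=minor) = 0.04 + 0.08 + 0.06 + 0.01 = 0.19.
P(Machine=M4, Quality=minor) − P(Machine=M4)P(Quality=minor) = 0.06 − 0.33×0.19 = -0.0027.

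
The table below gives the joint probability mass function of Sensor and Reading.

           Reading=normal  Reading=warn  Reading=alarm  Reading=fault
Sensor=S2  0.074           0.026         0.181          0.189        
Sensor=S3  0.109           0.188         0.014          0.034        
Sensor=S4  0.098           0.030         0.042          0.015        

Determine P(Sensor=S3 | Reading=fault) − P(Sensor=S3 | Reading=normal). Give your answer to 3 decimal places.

-0.245

P(Reading=fault) = 0.189 + 0.034 + 0.015 = 0.238; P(Sensor=S3 | Reading=fault) = 0.034/0.238 = 0.1429.
P(Reading=normal) = 0.074 + 0.109 + 0.098 = 0.281; P(Sensor=S3 | Reading=normal) = 0.109/0.281 = 0.3879.
Difference = -0.245.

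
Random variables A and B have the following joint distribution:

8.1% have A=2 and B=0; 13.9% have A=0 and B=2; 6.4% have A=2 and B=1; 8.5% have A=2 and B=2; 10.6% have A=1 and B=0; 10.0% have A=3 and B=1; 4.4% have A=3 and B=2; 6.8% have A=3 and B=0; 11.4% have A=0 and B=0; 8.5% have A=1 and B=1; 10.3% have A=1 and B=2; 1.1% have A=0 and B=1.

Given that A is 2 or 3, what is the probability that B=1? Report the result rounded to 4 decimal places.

0.3710

P(A=2) = 0.081 + 0.064 + 0.085 = 0.230.
P(A=3) = 0.068 + 0.100 + 0.044 = 0.212.
P(A ∈ {2, 3}) = 0.230 + 0.212 = 0.442; P(B=1, A ∈ {2, 3}) = 0.064 + 0.100 = 0.164.
P(B=1 | A ∈ {2, 3}) = 0.164/0.442 = 0.3710.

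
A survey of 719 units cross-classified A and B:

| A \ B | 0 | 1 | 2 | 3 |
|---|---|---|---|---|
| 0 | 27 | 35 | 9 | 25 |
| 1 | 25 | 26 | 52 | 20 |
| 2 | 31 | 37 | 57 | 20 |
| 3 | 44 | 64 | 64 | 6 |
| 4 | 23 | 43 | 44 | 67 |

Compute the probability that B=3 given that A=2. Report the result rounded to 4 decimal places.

0.1379

Total with A=2: 31 + 37 + 57 + 20 = 145.
P(B=3 | A=2) = 20/145 = 0.1379.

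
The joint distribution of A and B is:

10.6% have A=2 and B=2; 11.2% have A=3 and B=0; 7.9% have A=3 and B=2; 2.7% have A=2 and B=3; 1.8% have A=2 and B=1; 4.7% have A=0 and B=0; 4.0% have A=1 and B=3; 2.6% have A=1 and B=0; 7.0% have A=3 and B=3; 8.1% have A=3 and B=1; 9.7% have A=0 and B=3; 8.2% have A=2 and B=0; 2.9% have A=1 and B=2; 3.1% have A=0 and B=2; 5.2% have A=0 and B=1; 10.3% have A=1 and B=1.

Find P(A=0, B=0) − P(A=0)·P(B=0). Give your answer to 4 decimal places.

P(A=0) = 0.047 + 0.052 + 0.031 + 0.097 = 0.227.
P(B=0) = 0.047 + 0.026 + 0.082 + 0.112 = 0.267.
P(A=0, B=0) − P(A=0)P(B=0) = 0.047 − 0.227×0.267 = -0.0136.

-0.0136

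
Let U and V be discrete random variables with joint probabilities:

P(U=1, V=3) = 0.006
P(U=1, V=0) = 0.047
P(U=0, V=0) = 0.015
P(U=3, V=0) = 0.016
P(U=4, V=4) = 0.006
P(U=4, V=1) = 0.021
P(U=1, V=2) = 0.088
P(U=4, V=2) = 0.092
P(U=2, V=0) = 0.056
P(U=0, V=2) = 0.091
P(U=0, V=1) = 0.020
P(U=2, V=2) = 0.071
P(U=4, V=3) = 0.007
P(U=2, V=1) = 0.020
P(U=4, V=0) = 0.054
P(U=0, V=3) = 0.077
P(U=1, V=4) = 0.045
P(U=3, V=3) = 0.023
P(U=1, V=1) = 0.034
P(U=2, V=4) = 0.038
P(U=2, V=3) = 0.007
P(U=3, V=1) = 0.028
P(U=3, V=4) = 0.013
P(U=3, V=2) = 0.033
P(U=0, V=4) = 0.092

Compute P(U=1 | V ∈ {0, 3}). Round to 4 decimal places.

0.1721

P(V=0) = 0.015 + 0.047 + 0.056 + 0.016 + 0.054 = 0.188.
P(V=3) = 0.077 + 0.006 + 0.007 + 0.023 + 0.007 = 0.120.
P(V ∈ {0, 3}) = 0.188 + 0.120 = 0.308; P(U=1, V ∈ {0, 3}) = 0.047 + 0.006 = 0.053.
P(U=1 | V ∈ {0, 3}) = 0.053/0.308 = 0.1721.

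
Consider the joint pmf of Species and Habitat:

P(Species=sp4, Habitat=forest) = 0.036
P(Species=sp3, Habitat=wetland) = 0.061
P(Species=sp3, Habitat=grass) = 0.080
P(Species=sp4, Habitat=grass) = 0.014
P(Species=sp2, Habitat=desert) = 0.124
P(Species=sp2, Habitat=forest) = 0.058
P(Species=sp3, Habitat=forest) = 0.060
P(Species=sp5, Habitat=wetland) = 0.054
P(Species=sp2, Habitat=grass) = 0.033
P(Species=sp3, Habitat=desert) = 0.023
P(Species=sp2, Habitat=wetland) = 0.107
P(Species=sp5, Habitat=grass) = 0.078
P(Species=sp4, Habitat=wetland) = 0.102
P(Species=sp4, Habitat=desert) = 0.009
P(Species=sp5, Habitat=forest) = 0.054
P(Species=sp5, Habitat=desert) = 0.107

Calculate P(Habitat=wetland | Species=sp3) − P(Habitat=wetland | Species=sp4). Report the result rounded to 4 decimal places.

P(Species=sp3) = 0.060 + 0.080 + 0.061 + 0.023 = 0.224; P(Habitat=wetland | Species=sp3) = 0.061/0.224 = 0.27232.
P(Species=sp4) = 0.036 + 0.014 + 0.102 + 0.009 = 0.161; P(Habitat=wetland | Species=sp4) = 0.102/0.161 = 0.63354.
Difference = -0.3612.

-0.3612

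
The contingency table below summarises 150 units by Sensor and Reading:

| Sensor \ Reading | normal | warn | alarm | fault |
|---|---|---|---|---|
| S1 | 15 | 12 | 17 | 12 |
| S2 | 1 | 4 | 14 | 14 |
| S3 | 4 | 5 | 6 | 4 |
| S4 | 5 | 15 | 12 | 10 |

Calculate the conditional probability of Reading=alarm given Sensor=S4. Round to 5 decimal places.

Total with Sensor=S4: 5 + 15 + 12 + 10 = 42.
P(Reading=alarm | Sensor=S4) = 12/42 = 0.28571.

0.28571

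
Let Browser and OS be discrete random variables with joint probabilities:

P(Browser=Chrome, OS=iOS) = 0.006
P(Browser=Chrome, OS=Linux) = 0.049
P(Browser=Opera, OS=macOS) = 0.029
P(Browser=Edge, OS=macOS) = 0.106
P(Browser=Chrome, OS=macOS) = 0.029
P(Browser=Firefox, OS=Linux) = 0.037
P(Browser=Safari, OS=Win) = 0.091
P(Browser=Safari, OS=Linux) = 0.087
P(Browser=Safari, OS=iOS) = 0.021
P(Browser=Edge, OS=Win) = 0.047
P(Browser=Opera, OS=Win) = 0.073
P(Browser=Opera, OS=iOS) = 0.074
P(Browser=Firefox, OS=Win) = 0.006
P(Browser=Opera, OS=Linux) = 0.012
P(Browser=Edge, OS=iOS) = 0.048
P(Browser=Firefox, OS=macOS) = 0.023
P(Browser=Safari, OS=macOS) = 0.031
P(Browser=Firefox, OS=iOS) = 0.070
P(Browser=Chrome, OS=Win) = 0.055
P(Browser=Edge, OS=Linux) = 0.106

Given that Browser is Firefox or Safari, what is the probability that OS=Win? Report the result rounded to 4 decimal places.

P(Browser=Firefox) = 0.006 + 0.023 + 0.037 + 0.070 = 0.136.
P(Browser=Safari) = 0.091 + 0.031 + 0.087 + 0.021 = 0.230.
P(Browser ∈ {Firefox, Safari}) = 0.136 + 0.230 = 0.366; P(OS=Win, Browser ∈ {Firefox, Safari}) = 0.006 + 0.091 = 0.097.
P(OS=Win | Browser ∈ {Firefox, Safari}) = 0.097/0.366 = 0.2650.

0.2650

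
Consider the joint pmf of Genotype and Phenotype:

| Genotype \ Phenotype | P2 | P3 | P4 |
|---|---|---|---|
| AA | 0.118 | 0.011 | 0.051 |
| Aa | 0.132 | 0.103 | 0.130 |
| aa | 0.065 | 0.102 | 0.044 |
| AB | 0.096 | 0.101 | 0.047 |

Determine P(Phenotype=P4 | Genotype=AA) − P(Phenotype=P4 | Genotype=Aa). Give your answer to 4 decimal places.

-0.0728

P(Genotype=AA) = 0.118 + 0.011 + 0.051 = 0.180; P(Phenotype=P4 | Genotype=AA) = 0.051/0.180 = 0.28333.
P(Genotype=Aa) = 0.132 + 0.103 + 0.130 = 0.365; P(Phenotype=P4 | Genotype=Aa) = 0.130/0.365 = 0.35616.
Difference = -0.0728.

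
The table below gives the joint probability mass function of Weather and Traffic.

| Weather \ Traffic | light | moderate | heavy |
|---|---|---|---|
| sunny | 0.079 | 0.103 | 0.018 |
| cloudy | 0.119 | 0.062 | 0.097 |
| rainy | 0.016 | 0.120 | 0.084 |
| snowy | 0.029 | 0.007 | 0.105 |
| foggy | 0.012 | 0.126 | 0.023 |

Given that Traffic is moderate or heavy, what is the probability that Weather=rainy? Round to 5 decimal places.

0.27383

P(Traffic=moderate) = 0.103 + 0.062 + 0.120 + 0.007 + 0.126 = 0.418.
P(Traffic=heavy) = 0.018 + 0.097 + 0.084 + 0.105 + 0.023 = 0.327.
P(Traffic ∈ {moderate, heavy}) = 0.418 + 0.327 = 0.745; P(Weather=rainy, Traffic ∈ {moderate, heavy}) = 0.120 + 0.084 = 0.204.
P(Weather=rainy | Traffic ∈ {moderate, heavy}) = 0.204/0.745 = 0.27383.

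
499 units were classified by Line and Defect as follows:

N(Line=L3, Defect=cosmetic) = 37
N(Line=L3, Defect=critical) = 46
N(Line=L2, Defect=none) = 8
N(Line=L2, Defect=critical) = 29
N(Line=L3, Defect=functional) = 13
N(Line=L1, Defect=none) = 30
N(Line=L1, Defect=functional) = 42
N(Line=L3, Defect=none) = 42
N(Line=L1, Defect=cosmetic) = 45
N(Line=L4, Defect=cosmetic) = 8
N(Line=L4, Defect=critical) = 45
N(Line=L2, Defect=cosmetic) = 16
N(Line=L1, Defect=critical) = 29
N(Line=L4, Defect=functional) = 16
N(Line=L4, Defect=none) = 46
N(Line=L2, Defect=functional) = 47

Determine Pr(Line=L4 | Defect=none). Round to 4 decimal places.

0.3651

Total with Defect=none: 30 + 8 + 42 + 46 = 126.
P(Line=L4 | Defect=none) = 46/126 = 0.3651.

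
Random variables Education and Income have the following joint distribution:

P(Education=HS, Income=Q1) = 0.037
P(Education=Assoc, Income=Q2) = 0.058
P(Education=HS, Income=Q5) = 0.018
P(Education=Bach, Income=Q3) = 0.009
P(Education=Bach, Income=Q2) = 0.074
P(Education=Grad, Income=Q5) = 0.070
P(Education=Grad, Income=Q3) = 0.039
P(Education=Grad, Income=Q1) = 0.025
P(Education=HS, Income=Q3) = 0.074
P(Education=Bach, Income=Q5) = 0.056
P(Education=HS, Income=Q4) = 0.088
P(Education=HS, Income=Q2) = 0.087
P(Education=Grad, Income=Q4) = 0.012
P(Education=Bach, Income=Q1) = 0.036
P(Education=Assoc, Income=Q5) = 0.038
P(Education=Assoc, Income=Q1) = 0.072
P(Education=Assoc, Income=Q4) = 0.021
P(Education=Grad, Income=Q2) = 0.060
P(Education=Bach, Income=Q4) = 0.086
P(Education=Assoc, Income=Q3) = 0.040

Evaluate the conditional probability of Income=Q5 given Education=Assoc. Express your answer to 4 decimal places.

0.1659

P(Education=Assoc) = 0.072 + 0.058 + 0.040 + 0.021 + 0.038 = 0.229.
P(Income=Q5 | Education=Assoc) = 0.038/0.229 = 0.1659.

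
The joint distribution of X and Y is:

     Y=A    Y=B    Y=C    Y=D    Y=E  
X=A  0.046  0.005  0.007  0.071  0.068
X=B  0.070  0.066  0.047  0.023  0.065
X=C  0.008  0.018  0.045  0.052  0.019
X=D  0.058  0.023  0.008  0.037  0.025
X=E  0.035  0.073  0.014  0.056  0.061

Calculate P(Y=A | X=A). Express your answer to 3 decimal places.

P(X=A) = 0.046 + 0.005 + 0.007 + 0.071 + 0.068 = 0.197.
P(Y=A | X=A) = 0.046/0.197 = 0.234.

0.234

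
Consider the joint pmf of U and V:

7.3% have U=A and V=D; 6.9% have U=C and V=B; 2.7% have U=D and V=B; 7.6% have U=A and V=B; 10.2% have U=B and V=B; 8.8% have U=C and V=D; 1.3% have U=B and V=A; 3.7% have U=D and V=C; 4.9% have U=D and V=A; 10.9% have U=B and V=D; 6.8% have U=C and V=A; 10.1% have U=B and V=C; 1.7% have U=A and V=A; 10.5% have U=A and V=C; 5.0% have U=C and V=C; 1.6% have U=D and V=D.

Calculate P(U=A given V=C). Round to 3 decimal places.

P(V=C) = 0.105 + 0.101 + 0.050 + 0.037 = 0.293.
P(U=A | V=C) = 0.105/0.293 = 0.358.

0.358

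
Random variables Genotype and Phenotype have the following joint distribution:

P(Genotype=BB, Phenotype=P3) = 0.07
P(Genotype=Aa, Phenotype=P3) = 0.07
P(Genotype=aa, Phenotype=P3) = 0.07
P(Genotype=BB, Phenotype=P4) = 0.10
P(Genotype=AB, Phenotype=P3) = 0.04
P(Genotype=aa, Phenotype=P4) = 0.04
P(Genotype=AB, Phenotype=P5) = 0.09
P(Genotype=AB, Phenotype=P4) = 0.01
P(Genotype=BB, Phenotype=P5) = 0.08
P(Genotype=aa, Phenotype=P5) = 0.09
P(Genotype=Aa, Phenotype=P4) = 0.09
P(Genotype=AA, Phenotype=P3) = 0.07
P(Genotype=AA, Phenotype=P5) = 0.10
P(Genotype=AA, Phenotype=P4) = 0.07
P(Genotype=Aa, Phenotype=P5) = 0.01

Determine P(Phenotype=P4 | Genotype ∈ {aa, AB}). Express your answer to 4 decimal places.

0.1471

P(Genotype=aa) = 0.07 + 0.04 + 0.09 = 0.20.
P(Genotype=AB) = 0.04 + 0.01 + 0.09 = 0.14.
P(Genotype ∈ {aa, AB}) = 0.20 + 0.14 = 0.34; P(Phenotype=P4, Genotype ∈ {aa, AB}) = 0.04 + 0.01 = 0.05.
P(Phenotype=P4 | Genotype ∈ {aa, AB}) = 0.05/0.34 = 0.1471.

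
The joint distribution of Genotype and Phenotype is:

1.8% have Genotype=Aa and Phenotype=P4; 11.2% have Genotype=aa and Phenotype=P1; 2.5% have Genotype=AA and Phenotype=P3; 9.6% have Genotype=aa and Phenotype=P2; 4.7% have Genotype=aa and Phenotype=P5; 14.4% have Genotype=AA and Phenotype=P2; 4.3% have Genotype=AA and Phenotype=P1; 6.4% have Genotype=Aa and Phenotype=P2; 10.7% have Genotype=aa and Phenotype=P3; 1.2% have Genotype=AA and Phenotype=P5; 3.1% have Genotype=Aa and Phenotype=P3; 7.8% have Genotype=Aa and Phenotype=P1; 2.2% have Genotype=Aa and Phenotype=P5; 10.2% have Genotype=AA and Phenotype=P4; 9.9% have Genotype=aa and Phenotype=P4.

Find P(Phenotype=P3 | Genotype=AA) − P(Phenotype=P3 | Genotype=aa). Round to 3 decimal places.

-0.155

P(Genotype=AA) = 0.043 + 0.144 + 0.025 + 0.102 + 0.012 = 0.326; P(Phenotype=P3 | Genotype=AA) = 0.025/0.326 = 0.0767.
P(Genotype=aa) = 0.112 + 0.096 + 0.107 + 0.099 + 0.047 = 0.461; P(Phenotype=P3 | Genotype=aa) = 0.107/0.461 = 0.2321.
Difference = -0.155.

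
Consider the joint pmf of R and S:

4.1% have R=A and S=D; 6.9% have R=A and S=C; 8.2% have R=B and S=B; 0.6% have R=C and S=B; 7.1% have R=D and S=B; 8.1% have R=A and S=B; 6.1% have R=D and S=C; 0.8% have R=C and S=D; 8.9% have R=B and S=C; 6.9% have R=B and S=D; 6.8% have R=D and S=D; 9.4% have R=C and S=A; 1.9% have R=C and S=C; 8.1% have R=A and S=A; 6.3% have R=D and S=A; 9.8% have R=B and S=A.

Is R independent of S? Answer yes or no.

P(R=C) = 0.127 and P(S=A) = 0.336, so their product is 0.04267, but P(R=C, S=A) = 0.094. Since these differ, R and S are not independent.

no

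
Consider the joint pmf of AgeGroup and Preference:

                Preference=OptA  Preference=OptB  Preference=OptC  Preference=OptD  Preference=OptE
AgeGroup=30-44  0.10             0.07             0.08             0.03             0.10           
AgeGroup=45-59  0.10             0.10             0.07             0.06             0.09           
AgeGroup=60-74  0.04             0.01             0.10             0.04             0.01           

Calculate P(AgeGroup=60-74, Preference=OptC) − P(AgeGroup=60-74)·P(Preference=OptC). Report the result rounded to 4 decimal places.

P(AgeGroup=60-74) = 0.04 + 0.01 + 0.10 + 0.04 + 0.01 = 0.20.
P(Preference=OptC) = 0.08 + 0.07 + 0.10 = 0.25.
P(AgeGroup=60-74, Preference=OptC) − P(AgeGroup=60-74)P(Preference=OptC) = 0.10 − 0.20×0.25 = 0.0500.

0.0500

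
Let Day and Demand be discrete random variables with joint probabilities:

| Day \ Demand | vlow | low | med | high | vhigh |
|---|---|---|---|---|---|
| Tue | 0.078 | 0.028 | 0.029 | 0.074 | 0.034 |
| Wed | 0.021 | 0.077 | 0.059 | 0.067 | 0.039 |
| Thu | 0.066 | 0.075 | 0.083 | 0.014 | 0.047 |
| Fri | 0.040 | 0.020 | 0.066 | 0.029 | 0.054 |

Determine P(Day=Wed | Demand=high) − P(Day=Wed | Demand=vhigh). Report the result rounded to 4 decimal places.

P(Demand=high) = 0.074 + 0.067 + 0.014 + 0.029 = 0.184; P(Day=Wed | Demand=high) = 0.067/0.184 = 0.36413.
P(Demand=vhigh) = 0.034 + 0.039 + 0.047 + 0.054 = 0.174; P(Day=Wed | Demand=vhigh) = 0.039/0.174 = 0.22414.
Difference = 0.1400.

0.1400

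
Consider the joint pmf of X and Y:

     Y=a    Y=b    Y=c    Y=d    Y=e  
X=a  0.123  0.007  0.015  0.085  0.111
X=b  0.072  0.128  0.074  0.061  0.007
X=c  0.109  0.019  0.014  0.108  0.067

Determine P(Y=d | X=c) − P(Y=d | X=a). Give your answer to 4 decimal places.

0.0914

P(X=c) = 0.109 + 0.019 + 0.014 + 0.108 + 0.067 = 0.317; P(Y=d | X=c) = 0.108/0.317 = 0.34069.
P(X=a) = 0.123 + 0.007 + 0.015 + 0.085 + 0.111 = 0.341; P(Y=d | X=a) = 0.085/0.341 = 0.24927.
Difference = 0.0914.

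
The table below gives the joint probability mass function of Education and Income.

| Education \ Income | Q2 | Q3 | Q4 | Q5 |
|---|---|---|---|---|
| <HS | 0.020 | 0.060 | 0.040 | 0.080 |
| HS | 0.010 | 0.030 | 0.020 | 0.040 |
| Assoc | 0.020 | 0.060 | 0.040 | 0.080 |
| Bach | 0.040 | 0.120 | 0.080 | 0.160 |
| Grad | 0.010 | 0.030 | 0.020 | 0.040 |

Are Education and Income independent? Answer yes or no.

yes

Every cell satisfies P(Education,Income) = P(Education)·P(Income). For instance P(Education=<HS) = 0.200, P(Income=Q4) = 0.200, and 0.200×0.200 = 0.040 matches the joint entry. So Education and Income are independent.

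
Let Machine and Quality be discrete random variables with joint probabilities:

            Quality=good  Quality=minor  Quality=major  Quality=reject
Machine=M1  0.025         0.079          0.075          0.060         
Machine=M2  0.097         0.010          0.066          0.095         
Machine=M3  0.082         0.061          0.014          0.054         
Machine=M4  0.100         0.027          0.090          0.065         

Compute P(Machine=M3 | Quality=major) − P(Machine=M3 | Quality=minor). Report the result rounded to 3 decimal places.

-0.287

P(Quality=major) = 0.075 + 0.066 + 0.014 + 0.090 = 0.245; P(Machine=M3 | Quality=major) = 0.014/0.245 = 0.0571.
P(Quality=minor) = 0.079 + 0.010 + 0.061 + 0.027 = 0.177; P(Machine=M3 | Quality=minor) = 0.061/0.177 = 0.3446.
Difference = -0.287.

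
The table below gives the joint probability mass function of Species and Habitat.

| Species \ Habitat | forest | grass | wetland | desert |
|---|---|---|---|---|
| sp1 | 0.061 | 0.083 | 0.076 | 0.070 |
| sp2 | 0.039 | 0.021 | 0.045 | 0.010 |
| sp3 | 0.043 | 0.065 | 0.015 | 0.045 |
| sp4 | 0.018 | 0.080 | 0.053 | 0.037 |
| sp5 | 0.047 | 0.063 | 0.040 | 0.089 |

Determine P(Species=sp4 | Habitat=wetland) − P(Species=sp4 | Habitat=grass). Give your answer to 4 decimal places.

-0.0250

P(Habitat=wetland) = 0.076 + 0.045 + 0.015 + 0.053 + 0.040 = 0.229; P(Species=sp4 | Habitat=wetland) = 0.053/0.229 = 0.23144.
P(Habitat=grass) = 0.083 + 0.021 + 0.065 + 0.080 + 0.063 = 0.312; P(Species=sp4 | Habitat=grass) = 0.080/0.312 = 0.25641.
Difference = -0.0250.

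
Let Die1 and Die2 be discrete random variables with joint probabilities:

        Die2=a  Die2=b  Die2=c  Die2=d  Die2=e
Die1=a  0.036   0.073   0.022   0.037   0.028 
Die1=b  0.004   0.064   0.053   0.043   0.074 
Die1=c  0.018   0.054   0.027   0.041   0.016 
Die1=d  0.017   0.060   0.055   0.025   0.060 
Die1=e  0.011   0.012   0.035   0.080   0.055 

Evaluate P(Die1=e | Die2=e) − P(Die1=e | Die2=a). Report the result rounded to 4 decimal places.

0.1081

P(Die2=e) = 0.028 + 0.074 + 0.016 + 0.060 + 0.055 = 0.233; P(Die1=e | Die2=e) = 0.055/0.233 = 0.23605.
P(Die2=a) = 0.036 + 0.004 + 0.018 + 0.017 + 0.011 = 0.086; P(Die1=e | Die2=a) = 0.011/0.086 = 0.12791.
Difference = 0.1081.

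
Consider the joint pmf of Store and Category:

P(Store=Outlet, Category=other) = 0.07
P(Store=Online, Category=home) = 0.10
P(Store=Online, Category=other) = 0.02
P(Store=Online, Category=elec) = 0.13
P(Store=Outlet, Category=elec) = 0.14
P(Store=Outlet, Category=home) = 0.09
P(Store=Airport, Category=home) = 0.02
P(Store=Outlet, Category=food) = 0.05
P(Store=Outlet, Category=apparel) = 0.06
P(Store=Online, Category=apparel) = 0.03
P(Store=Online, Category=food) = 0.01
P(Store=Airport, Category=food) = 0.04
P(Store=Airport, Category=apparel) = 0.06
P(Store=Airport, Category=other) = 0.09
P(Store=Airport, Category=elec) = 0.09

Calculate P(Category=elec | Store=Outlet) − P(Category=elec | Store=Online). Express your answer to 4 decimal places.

-0.1068

P(Store=Outlet) = 0.05 + 0.06 + 0.14 + 0.09 + 0.07 = 0.41; P(Category=elec | Store=Outlet) = 0.14/0.41 = 0.34146.
P(Store=Online) = 0.01 + 0.03 + 0.13 + 0.10 + 0.02 = 0.29; P(Category=elec | Store=Online) = 0.13/0.29 = 0.44828.
Difference = -0.1068.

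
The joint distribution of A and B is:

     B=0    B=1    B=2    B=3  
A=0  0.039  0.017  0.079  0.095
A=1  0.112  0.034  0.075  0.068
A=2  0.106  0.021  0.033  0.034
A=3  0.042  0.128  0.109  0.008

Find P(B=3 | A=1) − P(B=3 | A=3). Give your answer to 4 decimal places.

0.2074

P(A=1) = 0.112 + 0.034 + 0.075 + 0.068 = 0.289; P(B=3 | A=1) = 0.068/0.289 = 0.23529.
P(A=3) = 0.042 + 0.128 + 0.109 + 0.008 = 0.287; P(B=3 | A=3) = 0.008/0.287 = 0.02787.
Difference = 0.2074.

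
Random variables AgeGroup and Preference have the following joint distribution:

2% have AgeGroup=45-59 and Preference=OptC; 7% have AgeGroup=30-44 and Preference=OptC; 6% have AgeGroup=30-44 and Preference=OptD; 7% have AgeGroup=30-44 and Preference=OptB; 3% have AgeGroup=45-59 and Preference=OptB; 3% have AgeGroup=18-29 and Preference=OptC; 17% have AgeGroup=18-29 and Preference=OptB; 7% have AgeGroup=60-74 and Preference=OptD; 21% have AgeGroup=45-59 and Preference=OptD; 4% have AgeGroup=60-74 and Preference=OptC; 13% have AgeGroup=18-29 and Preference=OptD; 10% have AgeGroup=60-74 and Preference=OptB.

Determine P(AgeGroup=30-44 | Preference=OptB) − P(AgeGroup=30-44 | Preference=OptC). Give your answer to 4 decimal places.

-0.2483

P(Preference=OptB) = 0.17 + 0.07 + 0.03 + 0.10 = 0.37; P(AgeGroup=30-44 | Preference=OptB) = 0.07/0.37 = 0.18919.
P(Preference=OptC) = 0.03 + 0.07 + 0.02 + 0.04 = 0.16; P(AgeGroup=30-44 | Preference=OptC) = 0.07/0.16 = 0.43750.
Difference = -0.2483.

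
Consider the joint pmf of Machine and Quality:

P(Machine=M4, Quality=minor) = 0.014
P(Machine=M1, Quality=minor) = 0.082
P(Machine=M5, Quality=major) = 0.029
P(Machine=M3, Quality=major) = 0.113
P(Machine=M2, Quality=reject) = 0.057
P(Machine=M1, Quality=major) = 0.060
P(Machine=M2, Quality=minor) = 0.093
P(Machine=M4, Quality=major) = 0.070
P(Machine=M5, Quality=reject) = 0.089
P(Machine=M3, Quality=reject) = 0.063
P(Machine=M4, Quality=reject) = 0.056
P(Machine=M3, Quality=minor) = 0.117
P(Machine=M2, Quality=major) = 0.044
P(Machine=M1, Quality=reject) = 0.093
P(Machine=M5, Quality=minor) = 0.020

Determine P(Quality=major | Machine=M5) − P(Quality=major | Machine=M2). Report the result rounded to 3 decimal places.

-0.017

P(Machine=M5) = 0.020 + 0.029 + 0.089 = 0.138; P(Quality=major | Machine=M5) = 0.029/0.138 = 0.2101.
P(Machine=M2) = 0.093 + 0.044 + 0.057 = 0.194; P(Quality=major | Machine=M2) = 0.044/0.194 = 0.2268.
Difference = -0.017.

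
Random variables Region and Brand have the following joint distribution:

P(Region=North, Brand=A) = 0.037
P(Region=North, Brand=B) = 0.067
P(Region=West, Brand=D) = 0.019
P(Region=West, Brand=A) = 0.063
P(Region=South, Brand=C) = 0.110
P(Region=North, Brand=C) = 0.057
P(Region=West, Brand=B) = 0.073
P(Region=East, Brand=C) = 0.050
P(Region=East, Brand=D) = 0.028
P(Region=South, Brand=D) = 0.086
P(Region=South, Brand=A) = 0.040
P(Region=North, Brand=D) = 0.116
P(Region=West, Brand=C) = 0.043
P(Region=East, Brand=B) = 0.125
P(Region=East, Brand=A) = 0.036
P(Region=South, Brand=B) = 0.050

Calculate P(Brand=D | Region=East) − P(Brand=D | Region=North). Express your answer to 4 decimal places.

-0.3016

P(Region=East) = 0.036 + 0.125 + 0.050 + 0.028 = 0.239; P(Brand=D | Region=East) = 0.028/0.239 = 0.11715.
P(Region=North) = 0.037 + 0.067 + 0.057 + 0.116 = 0.277; P(Brand=D | Region=North) = 0.116/0.277 = 0.41877.
Difference = -0.3016.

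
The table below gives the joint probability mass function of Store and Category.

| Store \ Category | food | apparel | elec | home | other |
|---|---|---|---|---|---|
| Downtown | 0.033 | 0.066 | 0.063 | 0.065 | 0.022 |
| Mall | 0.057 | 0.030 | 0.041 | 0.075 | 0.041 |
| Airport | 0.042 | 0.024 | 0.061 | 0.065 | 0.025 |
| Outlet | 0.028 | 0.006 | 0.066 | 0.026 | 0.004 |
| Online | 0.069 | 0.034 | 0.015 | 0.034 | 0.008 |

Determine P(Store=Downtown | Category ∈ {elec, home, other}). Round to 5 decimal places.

0.24550

P(Category=elec) = 0.063 + 0.041 + 0.061 + 0.066 + 0.015 = 0.246.
P(Category=home) = 0.065 + 0.075 + 0.065 + 0.026 + 0.034 = 0.265.
P(Category=other) = 0.022 + 0.041 + 0.025 + 0.004 + 0.008 = 0.100.
P(Category ∈ {elec, home, other}) = 0.246 + 0.265 + 0.100 = 0.611; P(Store=Downtown, Category ∈ {elec, home, other}) = 0.063 + 0.065 + 0.022 = 0.150.
P(Store=Downtown | Category ∈ {elec, home, other}) = 0.150/0.611 = 0.24550.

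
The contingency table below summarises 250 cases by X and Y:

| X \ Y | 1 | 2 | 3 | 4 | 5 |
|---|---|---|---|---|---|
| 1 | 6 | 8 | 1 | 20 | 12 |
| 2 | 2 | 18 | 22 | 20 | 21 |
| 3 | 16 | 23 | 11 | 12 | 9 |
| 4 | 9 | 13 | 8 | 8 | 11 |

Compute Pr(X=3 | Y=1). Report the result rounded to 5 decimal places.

0.48485

Total with Y=1: 6 + 2 + 16 + 9 = 33.
P(X=3 | Y=1) = 16/33 = 0.48485.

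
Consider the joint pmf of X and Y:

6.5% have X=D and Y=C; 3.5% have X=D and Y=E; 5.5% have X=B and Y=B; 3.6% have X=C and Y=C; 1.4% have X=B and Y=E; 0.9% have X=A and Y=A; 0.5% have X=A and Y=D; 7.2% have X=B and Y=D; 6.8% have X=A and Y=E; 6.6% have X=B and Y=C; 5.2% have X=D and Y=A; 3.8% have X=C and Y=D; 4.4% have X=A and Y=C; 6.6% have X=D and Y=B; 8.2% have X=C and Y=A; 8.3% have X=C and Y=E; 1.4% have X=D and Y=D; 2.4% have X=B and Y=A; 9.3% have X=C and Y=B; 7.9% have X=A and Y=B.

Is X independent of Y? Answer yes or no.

no

P(X=B) = 0.231 and P(Y=D) = 0.129, so their product is 0.02980, but P(X=B, Y=D) = 0.072. Since these differ, X and Y are not independent.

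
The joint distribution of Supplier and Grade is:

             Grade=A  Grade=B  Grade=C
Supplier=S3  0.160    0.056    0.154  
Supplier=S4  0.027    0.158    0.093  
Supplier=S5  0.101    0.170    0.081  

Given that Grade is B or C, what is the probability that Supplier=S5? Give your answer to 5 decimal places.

P(Grade=B) = 0.056 + 0.158 + 0.170 = 0.384.
P(Grade=C) = 0.154 + 0.093 + 0.081 = 0.328.
P(Grade ∈ {B, C}) = 0.384 + 0.328 = 0.712; P(Supplier=S5, Grade ∈ {B, C}) = 0.170 + 0.081 = 0.251.
P(Supplier=S5 | Grade ∈ {B, C}) = 0.251/0.712 = 0.35253.

0.35253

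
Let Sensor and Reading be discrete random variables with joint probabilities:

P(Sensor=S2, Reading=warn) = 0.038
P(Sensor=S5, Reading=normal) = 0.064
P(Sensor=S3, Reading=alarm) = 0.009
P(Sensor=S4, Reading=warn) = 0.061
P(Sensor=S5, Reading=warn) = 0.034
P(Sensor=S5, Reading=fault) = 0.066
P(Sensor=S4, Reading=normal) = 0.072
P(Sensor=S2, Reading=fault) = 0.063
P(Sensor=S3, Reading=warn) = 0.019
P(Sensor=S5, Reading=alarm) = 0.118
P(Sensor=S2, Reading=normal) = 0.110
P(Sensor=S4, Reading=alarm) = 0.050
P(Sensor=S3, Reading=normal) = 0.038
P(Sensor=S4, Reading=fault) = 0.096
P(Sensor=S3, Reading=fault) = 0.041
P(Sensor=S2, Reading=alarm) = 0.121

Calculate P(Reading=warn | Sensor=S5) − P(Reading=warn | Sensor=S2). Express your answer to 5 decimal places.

P(Sensor=S5) = 0.064 + 0.034 + 0.118 + 0.066 = 0.282; P(Reading=warn | Sensor=S5) = 0.034/0.282 = 0.120567.
P(Sensor=S2) = 0.110 + 0.038 + 0.121 + 0.063 = 0.332; P(Reading=warn | Sensor=S2) = 0.038/0.332 = 0.114458.
Difference = 0.00611.

0.00611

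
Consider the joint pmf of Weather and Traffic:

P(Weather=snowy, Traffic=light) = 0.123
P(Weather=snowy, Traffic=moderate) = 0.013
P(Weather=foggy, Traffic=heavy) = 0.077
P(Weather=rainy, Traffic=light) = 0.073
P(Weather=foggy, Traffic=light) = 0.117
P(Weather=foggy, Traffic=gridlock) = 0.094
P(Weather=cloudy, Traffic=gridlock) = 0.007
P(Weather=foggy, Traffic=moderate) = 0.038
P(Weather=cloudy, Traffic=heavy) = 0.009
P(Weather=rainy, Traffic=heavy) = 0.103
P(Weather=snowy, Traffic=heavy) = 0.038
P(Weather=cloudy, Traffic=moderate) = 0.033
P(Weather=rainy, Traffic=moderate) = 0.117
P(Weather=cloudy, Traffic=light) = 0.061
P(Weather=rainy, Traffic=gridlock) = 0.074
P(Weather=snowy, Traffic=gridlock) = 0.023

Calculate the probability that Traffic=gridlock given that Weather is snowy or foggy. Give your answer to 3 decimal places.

0.224

P(Weather=snowy) = 0.123 + 0.013 + 0.038 + 0.023 = 0.197.
P(Weather=foggy) = 0.117 + 0.038 + 0.077 + 0.094 = 0.326.
P(Weather ∈ {snowy, foggy}) = 0.197 + 0.326 = 0.523; P(Traffic=gridlock, Weather ∈ {snowy, foggy}) = 0.023 + 0.094 = 0.117.
P(Traffic=gridlock | Weather ∈ {snowy, foggy}) = 0.117/0.523 = 0.224.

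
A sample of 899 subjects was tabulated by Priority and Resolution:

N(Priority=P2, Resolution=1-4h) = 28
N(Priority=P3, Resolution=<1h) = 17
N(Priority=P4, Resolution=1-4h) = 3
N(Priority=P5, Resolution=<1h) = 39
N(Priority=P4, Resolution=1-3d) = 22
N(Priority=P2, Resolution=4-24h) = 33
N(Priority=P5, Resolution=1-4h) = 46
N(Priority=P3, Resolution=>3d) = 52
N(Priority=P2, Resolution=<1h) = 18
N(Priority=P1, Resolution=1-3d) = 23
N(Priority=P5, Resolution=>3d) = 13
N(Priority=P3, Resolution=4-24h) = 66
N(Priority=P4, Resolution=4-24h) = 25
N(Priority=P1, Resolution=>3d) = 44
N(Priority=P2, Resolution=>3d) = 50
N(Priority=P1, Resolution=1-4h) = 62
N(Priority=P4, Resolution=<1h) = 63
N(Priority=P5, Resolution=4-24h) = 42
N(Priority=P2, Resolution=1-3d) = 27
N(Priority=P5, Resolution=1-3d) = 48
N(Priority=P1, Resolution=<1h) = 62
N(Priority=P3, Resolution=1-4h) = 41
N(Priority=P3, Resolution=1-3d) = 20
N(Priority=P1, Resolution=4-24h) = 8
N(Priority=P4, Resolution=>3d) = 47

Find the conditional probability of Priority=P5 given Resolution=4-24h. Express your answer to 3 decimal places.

Total with Resolution=4-24h: 8 + 33 + 66 + 25 + 42 = 174.
P(Priority=P5 | Resolution=4-24h) = 42/174 = 0.241.

0.241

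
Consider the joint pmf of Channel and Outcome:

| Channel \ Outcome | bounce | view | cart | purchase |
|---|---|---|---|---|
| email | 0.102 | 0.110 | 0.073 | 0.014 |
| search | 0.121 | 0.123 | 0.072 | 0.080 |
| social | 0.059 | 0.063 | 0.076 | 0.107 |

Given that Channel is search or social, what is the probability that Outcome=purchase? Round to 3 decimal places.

P(Channel=search) = 0.121 + 0.123 + 0.072 + 0.080 = 0.396.
P(Channel=social) = 0.059 + 0.063 + 0.076 + 0.107 = 0.305.
P(Channel ∈ {search, social}) = 0.396 + 0.305 = 0.701; P(Outcome=purchase, Channel ∈ {search, social}) = 0.080 + 0.107 = 0.187.
P(Outcome=purchase | Channel ∈ {search, social}) = 0.187/0.701 = 0.267.

0.267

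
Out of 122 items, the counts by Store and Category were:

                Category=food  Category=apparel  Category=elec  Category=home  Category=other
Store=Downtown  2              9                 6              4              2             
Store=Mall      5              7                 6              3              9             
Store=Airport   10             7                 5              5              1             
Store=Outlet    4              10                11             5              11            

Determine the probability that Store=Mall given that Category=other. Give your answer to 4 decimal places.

0.3913

Total with Category=other: 2 + 9 + 1 + 11 = 23.
P(Store=Mall | Category=other) = 9/23 = 0.3913.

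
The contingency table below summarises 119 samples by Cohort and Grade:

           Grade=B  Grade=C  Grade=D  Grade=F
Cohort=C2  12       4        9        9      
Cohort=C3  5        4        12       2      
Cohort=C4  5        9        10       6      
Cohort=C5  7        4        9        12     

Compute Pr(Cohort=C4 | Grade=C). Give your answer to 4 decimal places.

Total with Grade=C: 4 + 4 + 9 + 4 = 21.
P(Cohort=C4 | Grade=C) = 9/21 = 0.4286.

0.4286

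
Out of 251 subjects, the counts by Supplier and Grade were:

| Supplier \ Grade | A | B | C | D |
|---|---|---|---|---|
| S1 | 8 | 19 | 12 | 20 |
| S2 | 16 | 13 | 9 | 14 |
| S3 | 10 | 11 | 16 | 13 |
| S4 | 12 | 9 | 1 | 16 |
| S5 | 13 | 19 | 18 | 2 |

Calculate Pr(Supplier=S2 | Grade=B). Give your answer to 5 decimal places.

Total with Grade=B: 19 + 13 + 11 + 9 + 19 = 71.
P(Supplier=S2 | Grade=B) = 13/71 = 0.18310.

0.18310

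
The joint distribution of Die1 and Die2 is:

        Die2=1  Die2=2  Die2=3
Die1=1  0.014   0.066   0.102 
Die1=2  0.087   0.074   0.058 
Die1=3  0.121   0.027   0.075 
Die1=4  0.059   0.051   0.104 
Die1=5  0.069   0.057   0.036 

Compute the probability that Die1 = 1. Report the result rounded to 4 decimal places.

0.1820

P(Die1=1) = 0.014 + 0.066 + 0.102 = 0.182.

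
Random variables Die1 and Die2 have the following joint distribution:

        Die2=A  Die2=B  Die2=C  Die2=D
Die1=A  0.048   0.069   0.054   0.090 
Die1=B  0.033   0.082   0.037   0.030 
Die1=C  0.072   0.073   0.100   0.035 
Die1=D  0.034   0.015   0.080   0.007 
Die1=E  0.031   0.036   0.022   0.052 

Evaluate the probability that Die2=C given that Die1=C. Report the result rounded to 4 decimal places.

0.3571

P(Die1=C) = 0.072 + 0.073 + 0.100 + 0.035 = 0.280.
P(Die2=C | Die1=C) = 0.100/0.280 = 0.3571.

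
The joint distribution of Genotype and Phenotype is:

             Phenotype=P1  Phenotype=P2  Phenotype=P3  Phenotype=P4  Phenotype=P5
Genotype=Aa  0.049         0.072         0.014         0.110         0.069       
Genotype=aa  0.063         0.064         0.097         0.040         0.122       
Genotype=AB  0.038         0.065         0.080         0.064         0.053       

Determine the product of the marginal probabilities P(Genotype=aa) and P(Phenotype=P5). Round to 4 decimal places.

0.0942

P(Genotype=aa) = 0.063 + 0.064 + 0.097 + 0.040 + 0.122 = 0.386.
P(Phenotype=P5) = 0.069 + 0.122 + 0.053 = 0.244.
Product: 0.386 × 0.244 = 0.0942.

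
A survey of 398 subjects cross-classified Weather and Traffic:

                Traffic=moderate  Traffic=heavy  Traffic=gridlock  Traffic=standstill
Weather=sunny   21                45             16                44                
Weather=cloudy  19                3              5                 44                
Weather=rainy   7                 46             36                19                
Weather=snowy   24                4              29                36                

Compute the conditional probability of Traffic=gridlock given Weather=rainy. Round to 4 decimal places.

0.3333

Total with Weather=rainy: 7 + 46 + 36 + 19 = 108.
P(Traffic=gridlock | Weather=rainy) = 36/108 = 0.3333.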